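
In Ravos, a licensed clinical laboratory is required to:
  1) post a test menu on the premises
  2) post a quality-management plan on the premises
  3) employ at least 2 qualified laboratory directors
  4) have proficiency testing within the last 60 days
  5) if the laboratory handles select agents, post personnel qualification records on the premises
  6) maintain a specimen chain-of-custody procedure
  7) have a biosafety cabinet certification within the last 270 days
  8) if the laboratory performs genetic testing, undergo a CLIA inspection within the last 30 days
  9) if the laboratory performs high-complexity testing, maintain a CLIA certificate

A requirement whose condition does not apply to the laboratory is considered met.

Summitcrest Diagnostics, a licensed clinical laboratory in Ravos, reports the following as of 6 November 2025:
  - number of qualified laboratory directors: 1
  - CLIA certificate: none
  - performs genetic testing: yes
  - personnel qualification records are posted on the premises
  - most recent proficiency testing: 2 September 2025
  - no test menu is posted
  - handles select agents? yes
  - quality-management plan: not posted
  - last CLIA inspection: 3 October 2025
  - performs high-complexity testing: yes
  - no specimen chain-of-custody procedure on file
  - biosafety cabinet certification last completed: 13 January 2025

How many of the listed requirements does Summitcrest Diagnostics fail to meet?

1. test menu absent → not met
2. quality-management plan absent → not met
3. qualified laboratory directors 1 < 2 → not met
4. proficiency testing 65 days ago vs limit 60 → not met
5. condition 'handles select agents' holds; personnel qualification records present → met
6. specimen chain-of-custody procedure absent → not met
7. biosafety cabinet certification 297 days ago vs limit 270 → not met
8. condition 'performs genetic testing' holds; CLIA inspection 34 days ago vs limit 30 → not met
9. condition 'performs high-complexity testing' holds; CLIA certificate absent → not met
Not met: 8 of 9

8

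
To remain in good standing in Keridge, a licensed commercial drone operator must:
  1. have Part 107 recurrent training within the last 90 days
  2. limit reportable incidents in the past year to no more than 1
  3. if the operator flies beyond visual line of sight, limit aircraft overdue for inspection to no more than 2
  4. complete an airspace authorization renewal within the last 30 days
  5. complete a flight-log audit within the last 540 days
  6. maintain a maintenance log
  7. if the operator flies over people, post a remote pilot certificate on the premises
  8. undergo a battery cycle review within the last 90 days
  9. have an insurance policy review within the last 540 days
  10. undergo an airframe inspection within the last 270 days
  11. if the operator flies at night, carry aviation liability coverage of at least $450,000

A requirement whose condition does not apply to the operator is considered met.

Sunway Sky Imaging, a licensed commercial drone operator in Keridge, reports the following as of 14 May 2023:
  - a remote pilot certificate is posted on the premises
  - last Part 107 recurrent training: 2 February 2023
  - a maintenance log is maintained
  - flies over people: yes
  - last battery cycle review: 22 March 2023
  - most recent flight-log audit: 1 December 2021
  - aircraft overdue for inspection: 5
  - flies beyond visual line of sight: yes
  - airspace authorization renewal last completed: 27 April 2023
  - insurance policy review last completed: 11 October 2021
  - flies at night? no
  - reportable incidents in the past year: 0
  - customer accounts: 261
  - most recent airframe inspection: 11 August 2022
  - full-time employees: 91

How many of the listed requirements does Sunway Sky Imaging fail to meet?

1. Part 107 recurrent training 101 days ago vs limit 90 → not met
2. reportable incidents in the past year 0 ≤ 1 → met
3. condition 'flies beyond visual line of sight' holds; aircraft overdue for inspection 5 > 2 → not met
4. airspace authorization renewal 17 days ago vs limit 30 → met
5. flight-log audit 529 days ago vs limit 540 → met
6. maintenance log present → met
7. condition 'flies over people' holds; remote pilot certificate present → met
8. battery cycle review 53 days ago vs limit 90 → met
9. insurance policy review 580 days ago vs limit 540 → not met
10. airframe inspection 276 days ago vs limit 270 → not met
11. condition 'flies at night' does not hold → requirement n/a → met
Not met: 4 of 11

4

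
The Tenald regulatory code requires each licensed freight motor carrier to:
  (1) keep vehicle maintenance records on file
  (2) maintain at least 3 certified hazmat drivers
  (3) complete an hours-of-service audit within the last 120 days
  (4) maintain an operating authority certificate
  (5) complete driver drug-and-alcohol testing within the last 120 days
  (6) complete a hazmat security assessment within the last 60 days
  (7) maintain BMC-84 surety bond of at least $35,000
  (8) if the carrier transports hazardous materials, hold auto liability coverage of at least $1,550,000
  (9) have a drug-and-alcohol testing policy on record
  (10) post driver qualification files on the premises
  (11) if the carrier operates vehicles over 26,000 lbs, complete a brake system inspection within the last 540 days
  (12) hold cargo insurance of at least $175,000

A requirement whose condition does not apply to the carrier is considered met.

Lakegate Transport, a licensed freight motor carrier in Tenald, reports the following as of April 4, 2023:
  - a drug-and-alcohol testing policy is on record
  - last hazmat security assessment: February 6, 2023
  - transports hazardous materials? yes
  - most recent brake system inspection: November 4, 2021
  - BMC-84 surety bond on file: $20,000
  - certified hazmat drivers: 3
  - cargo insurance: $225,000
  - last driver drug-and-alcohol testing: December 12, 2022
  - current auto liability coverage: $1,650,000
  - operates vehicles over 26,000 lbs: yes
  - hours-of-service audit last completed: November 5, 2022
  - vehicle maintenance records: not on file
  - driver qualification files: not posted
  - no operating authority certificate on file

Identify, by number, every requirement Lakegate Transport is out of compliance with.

1, 3, 4, 7, 10

1. vehicle maintenance records absent → not met
2. certified hazmat drivers 3 ≥ 3 → met
3. hours-of-service audit 150 days ago vs limit 120 → not met
4. operating authority certificate absent → not met
5. driver drug-and-alcohol testing 113 days ago vs limit 120 → met
6. hazmat security assessment 57 days ago vs limit 60 → met
7. BMC-84 surety bond $20,000 < $35,000 → not met
8. condition 'transports hazardous materials' holds; auto liability coverage $1,650,000 ≥ $1,550,000 → met
9. drug-and-alcohol testing policy present → met
10. driver qualification files absent → not met
11. condition 'operates vehicles over 26,000 lbs' holds; brake system inspection 516 days ago vs limit 540 → met
12. cargo insurance $225,000 ≥ $175,000 → met
Not met: 1, 3, 4, 7, 10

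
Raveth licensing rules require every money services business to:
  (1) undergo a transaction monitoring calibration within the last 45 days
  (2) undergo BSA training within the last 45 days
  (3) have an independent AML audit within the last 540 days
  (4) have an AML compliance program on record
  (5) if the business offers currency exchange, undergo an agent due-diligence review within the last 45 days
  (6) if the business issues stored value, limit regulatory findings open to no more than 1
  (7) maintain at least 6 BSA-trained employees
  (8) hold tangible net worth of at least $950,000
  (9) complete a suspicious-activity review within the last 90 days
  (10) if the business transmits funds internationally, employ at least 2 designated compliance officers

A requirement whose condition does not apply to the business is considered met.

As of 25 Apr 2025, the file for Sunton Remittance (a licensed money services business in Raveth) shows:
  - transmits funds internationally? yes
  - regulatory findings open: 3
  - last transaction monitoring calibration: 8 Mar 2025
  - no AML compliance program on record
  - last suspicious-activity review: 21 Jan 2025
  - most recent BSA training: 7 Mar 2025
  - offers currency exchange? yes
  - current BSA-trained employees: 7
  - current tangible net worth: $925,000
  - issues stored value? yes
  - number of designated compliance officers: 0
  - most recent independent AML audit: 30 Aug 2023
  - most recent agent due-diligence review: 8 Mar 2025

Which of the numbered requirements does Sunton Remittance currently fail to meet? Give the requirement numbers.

1, 2, 3, 4, 5, 6, 8, 9, 10

1. transaction monitoring calibration 48 days ago vs limit 45 → not met
2. BSA training 49 days ago vs limit 45 → not met
3. independent AML audit 604 days ago vs limit 540 → not met
4. AML compliance program absent → not met
5. condition 'offers currency exchange' holds; agent due-diligence review 48 days ago vs limit 45 → not met
6. condition 'issues stored value' holds; regulatory findings open 3 > 1 → not met
7. BSA-trained employees 7 ≥ 6 → met
8. tangible net worth $925,000 < $950,000 → not met
9. suspicious-activity review 94 days ago vs limit 90 → not met
10. condition 'transmits funds internationally' holds; designated compliance officers 0 < 2 → not met
Not met: 1, 2, 3, 4, 5, 6, 8, 9, 10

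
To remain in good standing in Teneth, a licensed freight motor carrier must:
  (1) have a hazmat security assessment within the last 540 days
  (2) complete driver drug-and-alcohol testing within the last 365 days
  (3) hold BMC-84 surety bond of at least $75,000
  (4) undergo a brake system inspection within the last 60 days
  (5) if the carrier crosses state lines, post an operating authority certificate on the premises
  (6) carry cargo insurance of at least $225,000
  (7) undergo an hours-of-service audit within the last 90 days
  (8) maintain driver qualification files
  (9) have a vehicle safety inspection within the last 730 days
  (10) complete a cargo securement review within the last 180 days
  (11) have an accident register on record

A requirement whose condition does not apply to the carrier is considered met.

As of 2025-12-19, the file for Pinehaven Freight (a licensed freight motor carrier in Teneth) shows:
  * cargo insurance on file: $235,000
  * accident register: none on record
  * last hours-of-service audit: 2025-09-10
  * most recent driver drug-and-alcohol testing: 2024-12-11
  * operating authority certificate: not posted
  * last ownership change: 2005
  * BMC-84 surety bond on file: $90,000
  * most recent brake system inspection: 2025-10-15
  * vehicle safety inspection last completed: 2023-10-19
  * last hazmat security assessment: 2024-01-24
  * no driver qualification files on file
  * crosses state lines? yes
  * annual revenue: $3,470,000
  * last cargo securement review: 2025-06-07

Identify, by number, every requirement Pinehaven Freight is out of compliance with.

1. hazmat security assessment 695 days ago vs limit 540 → not met
2. driver drug-and-alcohol testing 373 days ago vs limit 365 → not met
3. BMC-84 surety bond $90,000 ≥ $75,000 → met
4. brake system inspection 65 days ago vs limit 60 → not met
5. condition 'crosses state lines' holds; operating authority certificate absent → not met
6. cargo insurance $235,000 ≥ $225,000 → met
7. hours-of-service audit 100 days ago vs limit 90 → not met
8. driver qualification files absent → not met
9. vehicle safety inspection 792 days ago vs limit 730 → not met
10. cargo securement review 195 days ago vs limit 180 → not met
11. accident register absent → not met
Not met: 1, 2, 4, 5, 7, 8, 9, 10, 11

1, 2, 4, 5, 7, 8, 9, 10, 11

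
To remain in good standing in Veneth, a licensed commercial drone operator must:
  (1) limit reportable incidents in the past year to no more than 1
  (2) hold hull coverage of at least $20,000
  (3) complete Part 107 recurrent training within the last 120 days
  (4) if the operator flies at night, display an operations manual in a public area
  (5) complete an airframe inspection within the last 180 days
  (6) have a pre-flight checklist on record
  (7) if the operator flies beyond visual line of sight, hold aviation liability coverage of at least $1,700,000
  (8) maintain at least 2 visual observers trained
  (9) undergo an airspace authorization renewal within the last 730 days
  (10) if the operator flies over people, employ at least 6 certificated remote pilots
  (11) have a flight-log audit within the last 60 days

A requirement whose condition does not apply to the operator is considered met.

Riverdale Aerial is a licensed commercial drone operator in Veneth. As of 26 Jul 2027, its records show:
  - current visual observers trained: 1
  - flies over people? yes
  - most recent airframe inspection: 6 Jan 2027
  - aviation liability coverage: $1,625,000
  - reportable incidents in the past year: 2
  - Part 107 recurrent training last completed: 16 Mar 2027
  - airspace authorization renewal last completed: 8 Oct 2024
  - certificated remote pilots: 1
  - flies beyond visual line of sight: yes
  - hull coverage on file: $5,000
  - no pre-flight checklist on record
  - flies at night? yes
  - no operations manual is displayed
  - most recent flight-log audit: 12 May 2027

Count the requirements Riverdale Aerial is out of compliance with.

11

1. reportable incidents in the past year 2 > 1 → not met
2. hull coverage $5,000 < $20,000 → not met
3. Part 107 recurrent training 132 days ago vs limit 120 → not met
4. condition 'flies at night' holds; operations manual absent → not met
5. airframe inspection 201 days ago vs limit 180 → not met
6. pre-flight checklist absent → not met
7. condition 'flies beyond visual line of sight' holds; aviation liability coverage $1,625,000 < $1,700,000 → not met
8. visual observers trained 1 < 2 → not met
9. airspace authorization renewal 1021 days ago vs limit 730 → not met
10. condition 'flies over people' holds; certificated remote pilots 1 < 6 → not met
11. flight-log audit 75 days ago vs limit 60 → not met
Not met: 11 of 11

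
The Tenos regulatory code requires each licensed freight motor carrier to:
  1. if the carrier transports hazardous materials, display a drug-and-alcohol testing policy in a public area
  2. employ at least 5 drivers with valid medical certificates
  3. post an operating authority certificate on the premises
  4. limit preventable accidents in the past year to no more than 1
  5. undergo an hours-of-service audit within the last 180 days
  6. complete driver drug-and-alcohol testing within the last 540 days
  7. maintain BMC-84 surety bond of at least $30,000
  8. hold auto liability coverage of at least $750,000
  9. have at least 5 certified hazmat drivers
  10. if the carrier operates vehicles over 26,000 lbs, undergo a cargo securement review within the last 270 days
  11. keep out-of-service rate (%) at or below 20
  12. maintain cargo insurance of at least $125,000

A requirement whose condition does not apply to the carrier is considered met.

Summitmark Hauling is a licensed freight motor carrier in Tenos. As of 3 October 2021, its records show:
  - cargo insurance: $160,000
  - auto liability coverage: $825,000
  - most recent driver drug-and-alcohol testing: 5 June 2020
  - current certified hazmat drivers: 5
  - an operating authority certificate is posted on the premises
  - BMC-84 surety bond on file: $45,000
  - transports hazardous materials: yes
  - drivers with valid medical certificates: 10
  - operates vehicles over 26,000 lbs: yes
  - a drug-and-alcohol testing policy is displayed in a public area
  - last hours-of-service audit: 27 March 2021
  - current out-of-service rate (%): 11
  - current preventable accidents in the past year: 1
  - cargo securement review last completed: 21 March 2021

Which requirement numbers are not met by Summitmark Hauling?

5

1. condition 'transports hazardous materials' holds; drug-and-alcohol testing policy present → met
2. drivers with valid medical certificates 10 ≥ 5 → met
3. operating authority certificate present → met
4. preventable accidents in the past year 1 ≤ 1 → met
5. hours-of-service audit 190 days ago vs limit 180 → not met
6. driver drug-and-alcohol testing 485 days ago vs limit 540 → met
7. BMC-84 surety bond $45,000 ≥ $30,000 → met
8. auto liability coverage $825,000 ≥ $750,000 → met
9. certified hazmat drivers 5 ≥ 5 → met
10. condition 'operates vehicles over 26,000 lbs' holds; cargo securement review 196 days ago vs limit 270 → met
11. out-of-service rate (%) 11 ≤ 20 → met
12. cargo insurance $160,000 ≥ $125,000 → met
Not met: 5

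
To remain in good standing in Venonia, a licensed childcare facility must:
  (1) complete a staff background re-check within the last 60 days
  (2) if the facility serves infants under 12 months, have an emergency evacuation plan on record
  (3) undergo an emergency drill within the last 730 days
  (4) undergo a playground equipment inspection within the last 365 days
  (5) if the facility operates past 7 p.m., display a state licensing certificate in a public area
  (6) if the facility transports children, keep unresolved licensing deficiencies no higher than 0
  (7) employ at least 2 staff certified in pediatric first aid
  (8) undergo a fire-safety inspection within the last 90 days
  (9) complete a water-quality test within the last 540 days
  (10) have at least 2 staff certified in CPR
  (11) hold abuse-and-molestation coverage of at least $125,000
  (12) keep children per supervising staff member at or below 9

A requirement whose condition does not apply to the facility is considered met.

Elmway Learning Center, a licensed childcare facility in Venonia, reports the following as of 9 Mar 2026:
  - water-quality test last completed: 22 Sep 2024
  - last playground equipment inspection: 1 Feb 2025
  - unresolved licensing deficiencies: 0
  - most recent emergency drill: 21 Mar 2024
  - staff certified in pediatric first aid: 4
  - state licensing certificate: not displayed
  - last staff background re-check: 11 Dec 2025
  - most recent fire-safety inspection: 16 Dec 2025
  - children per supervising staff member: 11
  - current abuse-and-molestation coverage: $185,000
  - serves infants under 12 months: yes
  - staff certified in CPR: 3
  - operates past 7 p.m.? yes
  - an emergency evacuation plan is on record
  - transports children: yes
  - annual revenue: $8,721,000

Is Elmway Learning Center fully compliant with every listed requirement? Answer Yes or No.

1. staff background re-check 88 days ago vs limit 60 → not met
2. condition 'serves infants under 12 months' holds; emergency evacuation plan present → met
3. emergency drill 718 days ago vs limit 730 → met
4. playground equipment inspection 401 days ago vs limit 365 → not met
5. condition 'operates past 7 p.m.' holds; state licensing certificate absent → not met
6. condition 'transports children' holds; unresolved licensing deficiencies 0 ≤ 0 → met
7. staff certified in pediatric first aid 4 ≥ 2 → met
8. fire-safety inspection 83 days ago vs limit 90 → met
9. water-quality test 533 days ago vs limit 540 → met
10. staff certified in CPR 3 ≥ 2 → met
11. abuse-and-molestation coverage $185,000 ≥ $125,000 → met
12. children per supervising staff member 11 > 9 → not met
Not met: 1, 4, 5, 12

No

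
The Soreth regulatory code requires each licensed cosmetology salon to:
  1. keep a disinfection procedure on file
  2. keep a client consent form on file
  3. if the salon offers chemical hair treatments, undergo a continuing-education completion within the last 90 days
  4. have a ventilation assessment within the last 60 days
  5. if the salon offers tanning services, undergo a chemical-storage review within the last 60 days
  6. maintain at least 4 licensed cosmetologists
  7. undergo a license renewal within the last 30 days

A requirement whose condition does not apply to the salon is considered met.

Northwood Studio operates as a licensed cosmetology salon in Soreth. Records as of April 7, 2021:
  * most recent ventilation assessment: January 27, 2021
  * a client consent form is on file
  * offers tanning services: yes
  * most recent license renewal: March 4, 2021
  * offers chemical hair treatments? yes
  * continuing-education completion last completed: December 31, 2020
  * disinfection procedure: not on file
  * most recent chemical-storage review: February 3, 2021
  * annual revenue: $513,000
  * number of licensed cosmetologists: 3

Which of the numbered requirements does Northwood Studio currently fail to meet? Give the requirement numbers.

1, 3, 4, 5, 6, 7

1. disinfection procedure absent → not met
2. client consent form present → met
3. condition 'offers chemical hair treatments' holds; continuing-education completion 97 days ago vs limit 90 → not met
4. ventilation assessment 70 days ago vs limit 60 → not met
5. condition 'offers tanning services' holds; chemical-storage review 63 days ago vs limit 60 → not met
6. licensed cosmetologists 3 < 4 → not met
7. license renewal 34 days ago vs limit 30 → not met
Not met: 1, 3, 4, 5, 6, 7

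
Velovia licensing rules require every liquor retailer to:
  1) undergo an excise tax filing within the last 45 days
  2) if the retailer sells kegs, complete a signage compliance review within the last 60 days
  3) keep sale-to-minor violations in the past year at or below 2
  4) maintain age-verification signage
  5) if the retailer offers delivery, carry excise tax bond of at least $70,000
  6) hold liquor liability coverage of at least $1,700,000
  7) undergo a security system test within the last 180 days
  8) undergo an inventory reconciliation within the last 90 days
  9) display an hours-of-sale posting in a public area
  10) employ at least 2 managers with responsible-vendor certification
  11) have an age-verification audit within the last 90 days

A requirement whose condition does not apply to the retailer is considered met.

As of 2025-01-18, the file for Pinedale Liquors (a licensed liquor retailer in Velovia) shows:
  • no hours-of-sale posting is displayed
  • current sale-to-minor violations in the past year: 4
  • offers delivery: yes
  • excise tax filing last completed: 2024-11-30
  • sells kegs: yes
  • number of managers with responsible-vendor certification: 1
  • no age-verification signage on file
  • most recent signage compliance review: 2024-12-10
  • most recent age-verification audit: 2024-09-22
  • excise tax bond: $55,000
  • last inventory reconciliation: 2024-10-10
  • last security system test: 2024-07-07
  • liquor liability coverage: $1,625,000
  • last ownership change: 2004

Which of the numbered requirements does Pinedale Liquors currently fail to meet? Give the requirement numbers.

1. excise tax filing 49 days ago vs limit 45 → not met
2. condition 'sells kegs' holds; signage compliance review 39 days ago vs limit 60 → met
3. sale-to-minor violations in the past year 4 > 2 → not met
4. age-verification signage absent → not met
5. condition 'offers delivery' holds; excise tax bond $55,000 < $70,000 → not met
6. liquor liability coverage $1,625,000 < $1,700,000 → not met
7. security system test 195 days ago vs limit 180 → not met
8. inventory reconciliation 100 days ago vs limit 90 → not met
9. hours-of-sale posting absent → not met
10. managers with responsible-vendor certification 1 < 2 → not met
11. age-verification audit 118 days ago vs limit 90 → not met
Not met: 1, 3, 4, 5, 6, 7, 8, 9, 10, 11

1, 3, 4, 5, 6, 7, 8, 9, 10, 11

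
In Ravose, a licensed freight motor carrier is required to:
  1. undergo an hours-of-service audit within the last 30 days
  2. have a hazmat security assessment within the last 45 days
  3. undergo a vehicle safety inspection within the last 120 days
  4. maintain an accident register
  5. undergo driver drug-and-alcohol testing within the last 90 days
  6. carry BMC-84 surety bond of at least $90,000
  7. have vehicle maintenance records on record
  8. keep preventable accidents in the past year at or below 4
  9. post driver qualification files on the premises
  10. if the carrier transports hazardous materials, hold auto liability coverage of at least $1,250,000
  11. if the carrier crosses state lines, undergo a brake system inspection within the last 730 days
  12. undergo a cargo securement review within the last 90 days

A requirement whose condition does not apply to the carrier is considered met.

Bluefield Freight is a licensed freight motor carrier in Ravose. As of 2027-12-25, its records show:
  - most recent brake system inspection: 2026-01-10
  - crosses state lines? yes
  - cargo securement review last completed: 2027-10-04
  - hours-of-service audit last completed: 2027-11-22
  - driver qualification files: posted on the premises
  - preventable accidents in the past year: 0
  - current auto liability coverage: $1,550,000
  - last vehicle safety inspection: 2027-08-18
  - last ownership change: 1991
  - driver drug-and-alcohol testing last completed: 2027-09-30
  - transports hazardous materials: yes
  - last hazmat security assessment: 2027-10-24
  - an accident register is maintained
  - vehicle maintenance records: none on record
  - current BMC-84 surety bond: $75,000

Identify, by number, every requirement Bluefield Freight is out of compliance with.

1, 2, 3, 6, 7

1. hours-of-service audit 33 days ago vs limit 30 → not met
2. hazmat security assessment 62 days ago vs limit 45 → not met
3. vehicle safety inspection 129 days ago vs limit 120 → not met
4. accident register present → met
5. driver drug-and-alcohol testing 86 days ago vs limit 90 → met
6. BMC-84 surety bond $75,000 < $90,000 → not met
7. vehicle maintenance records absent → not met
8. preventable accidents in the past year 0 ≤ 4 → met
9. driver qualification files present → met
10. condition 'transports hazardous materials' holds; auto liability coverage $1,550,000 ≥ $1,250,000 → met
11. condition 'crosses state lines' holds; brake system inspection 714 days ago vs limit 730 → met
12. cargo securement review 82 days ago vs limit 90 → met
Not met: 1, 2, 3, 6, 7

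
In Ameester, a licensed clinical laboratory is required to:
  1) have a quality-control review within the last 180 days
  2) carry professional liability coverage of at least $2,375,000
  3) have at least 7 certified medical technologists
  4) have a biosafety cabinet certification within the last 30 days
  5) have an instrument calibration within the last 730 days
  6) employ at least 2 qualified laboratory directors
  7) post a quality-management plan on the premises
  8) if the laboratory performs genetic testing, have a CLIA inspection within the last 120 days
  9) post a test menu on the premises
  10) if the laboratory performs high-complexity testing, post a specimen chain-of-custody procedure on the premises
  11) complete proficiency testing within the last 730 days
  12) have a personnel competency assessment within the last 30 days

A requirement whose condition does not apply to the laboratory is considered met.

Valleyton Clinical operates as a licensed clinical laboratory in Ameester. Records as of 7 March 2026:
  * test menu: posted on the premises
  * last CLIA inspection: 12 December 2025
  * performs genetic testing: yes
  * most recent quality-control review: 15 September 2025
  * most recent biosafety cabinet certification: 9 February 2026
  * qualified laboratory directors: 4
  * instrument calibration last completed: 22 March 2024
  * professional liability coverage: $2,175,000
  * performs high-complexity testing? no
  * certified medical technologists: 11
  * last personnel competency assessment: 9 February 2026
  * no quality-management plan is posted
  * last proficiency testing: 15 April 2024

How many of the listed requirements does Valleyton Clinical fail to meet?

1. quality-control review 173 days ago vs limit 180 → met
2. professional liability coverage $2,175,000 < $2,375,000 → not met
3. certified medical technologists 11 ≥ 7 → met
4. biosafety cabinet certification 26 days ago vs limit 30 → met
5. instrument calibration 715 days ago vs limit 730 → met
6. qualified laboratory directors 4 ≥ 2 → met
7. quality-management plan absent → not met
8. condition 'performs genetic testing' holds; CLIA inspection 85 days ago vs limit 120 → met
9. test menu present → met
10. condition 'performs high-complexity testing' does not hold → requirement n/a → met
11. proficiency testing 691 days ago vs limit 730 → met
12. personnel competency assessment 26 days ago vs limit 30 → met
Not met: 2 of 12

2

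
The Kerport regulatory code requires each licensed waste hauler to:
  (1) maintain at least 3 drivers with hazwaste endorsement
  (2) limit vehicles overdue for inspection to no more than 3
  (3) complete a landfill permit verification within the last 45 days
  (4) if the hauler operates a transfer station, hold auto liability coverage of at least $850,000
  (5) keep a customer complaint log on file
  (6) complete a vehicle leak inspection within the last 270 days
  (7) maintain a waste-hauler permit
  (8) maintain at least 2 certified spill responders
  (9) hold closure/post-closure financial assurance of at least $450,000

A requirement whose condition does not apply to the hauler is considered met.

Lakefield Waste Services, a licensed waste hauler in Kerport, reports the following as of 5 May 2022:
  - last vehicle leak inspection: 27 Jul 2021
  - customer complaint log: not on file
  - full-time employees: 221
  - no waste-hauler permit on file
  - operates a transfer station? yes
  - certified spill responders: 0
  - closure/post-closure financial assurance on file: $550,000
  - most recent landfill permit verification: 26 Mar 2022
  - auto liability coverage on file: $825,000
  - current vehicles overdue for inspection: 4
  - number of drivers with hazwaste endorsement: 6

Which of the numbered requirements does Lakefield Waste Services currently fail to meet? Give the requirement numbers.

1. drivers with hazwaste endorsement 6 ≥ 3 → met
2. vehicles overdue for inspection 4 > 3 → not met
3. landfill permit verification 40 days ago vs limit 45 → met
4. condition 'operates a transfer station' holds; auto liability coverage $825,000 < $850,000 → not met
5. customer complaint log absent → not met
6. vehicle leak inspection 282 days ago vs limit 270 → not met
7. waste-hauler permit absent → not met
8. certified spill responders 0 < 2 → not met
9. closure/post-closure financial assurance $550,000 ≥ $450,000 → met
Not met: 2, 4, 5, 6, 7, 8

2, 4, 5, 6, 7, 8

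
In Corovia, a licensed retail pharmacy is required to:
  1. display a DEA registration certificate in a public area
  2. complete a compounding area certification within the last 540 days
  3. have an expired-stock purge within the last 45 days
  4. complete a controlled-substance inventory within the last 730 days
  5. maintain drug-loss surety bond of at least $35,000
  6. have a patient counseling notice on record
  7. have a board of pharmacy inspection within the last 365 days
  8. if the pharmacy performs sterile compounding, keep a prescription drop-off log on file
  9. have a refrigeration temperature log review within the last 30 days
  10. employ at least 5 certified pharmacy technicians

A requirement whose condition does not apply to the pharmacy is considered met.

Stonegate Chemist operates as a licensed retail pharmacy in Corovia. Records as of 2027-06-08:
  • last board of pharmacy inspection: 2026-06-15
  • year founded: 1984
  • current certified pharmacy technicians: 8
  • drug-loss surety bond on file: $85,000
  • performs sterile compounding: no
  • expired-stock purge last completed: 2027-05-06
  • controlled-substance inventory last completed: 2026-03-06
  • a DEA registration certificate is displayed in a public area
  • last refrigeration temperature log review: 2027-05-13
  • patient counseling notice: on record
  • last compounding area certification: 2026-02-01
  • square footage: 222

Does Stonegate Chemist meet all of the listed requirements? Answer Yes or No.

1. DEA registration certificate present → met
2. compounding area certification 492 days ago vs limit 540 → met
3. expired-stock purge 33 days ago vs limit 45 → met
4. controlled-substance inventory 459 days ago vs limit 730 → met
5. drug-loss surety bond $85,000 ≥ $35,000 → met
6. patient counseling notice present → met
7. board of pharmacy inspection 358 days ago vs limit 365 → met
8. condition 'performs sterile compounding' does not hold → requirement n/a → met
9. refrigeration temperature log review 26 days ago vs limit 30 → met
10. certified pharmacy technicians 8 ≥ 5 → met
All met.

Yes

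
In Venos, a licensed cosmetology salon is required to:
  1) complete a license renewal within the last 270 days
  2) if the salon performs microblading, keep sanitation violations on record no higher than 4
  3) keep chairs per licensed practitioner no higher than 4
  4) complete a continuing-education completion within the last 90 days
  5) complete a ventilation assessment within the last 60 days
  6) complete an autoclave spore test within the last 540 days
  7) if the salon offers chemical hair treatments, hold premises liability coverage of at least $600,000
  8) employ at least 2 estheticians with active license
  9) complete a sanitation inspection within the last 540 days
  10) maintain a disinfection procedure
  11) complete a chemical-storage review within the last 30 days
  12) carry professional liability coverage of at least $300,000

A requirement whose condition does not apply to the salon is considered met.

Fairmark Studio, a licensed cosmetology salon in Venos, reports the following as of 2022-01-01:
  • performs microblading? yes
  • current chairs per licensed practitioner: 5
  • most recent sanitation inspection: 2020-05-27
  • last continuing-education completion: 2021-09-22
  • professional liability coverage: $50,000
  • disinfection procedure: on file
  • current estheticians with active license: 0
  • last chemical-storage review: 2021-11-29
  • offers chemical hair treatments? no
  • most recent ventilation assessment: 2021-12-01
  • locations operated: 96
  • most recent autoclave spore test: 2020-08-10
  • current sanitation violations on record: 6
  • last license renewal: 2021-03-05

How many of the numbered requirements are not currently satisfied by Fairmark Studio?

1. license renewal 302 days ago vs limit 270 → not met
2. condition 'performs microblading' holds; sanitation violations on record 6 > 4 → not met
3. chairs per licensed practitioner 5 > 4 → not met
4. continuing-education completion 101 days ago vs limit 90 → not met
5. ventilation assessment 31 days ago vs limit 60 → met
6. autoclave spore test 509 days ago vs limit 540 → met
7. condition 'offers chemical hair treatments' does not hold → requirement n/a → met
8. estheticians with active license 0 < 2 → not met
9. sanitation inspection 584 days ago vs limit 540 → not met
10. disinfection procedure present → met
11. chemical-storage review 33 days ago vs limit 30 → not met
12. professional liability coverage $50,000 < $300,000 → not met
Not met: 8 of 12

8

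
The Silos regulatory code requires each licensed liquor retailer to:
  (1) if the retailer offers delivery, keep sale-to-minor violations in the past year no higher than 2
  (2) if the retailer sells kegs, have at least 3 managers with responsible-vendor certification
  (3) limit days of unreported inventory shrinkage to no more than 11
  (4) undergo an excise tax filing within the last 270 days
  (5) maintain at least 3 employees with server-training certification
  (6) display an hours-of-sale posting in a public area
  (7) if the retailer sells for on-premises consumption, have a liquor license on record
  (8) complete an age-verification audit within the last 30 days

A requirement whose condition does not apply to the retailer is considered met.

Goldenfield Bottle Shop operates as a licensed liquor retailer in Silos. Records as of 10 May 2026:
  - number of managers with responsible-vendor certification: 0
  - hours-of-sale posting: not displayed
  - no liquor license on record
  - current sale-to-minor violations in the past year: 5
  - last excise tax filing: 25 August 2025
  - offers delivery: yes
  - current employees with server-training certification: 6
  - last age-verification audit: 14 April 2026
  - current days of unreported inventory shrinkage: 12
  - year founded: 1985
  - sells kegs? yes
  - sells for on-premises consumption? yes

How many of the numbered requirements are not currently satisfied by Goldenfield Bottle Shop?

1. condition 'offers delivery' holds; sale-to-minor violations in the past year 5 > 2 → not met
2. condition 'sells kegs' holds; managers with responsible-vendor certification 0 < 3 → not met
3. days of unreported inventory shrinkage 12 > 11 → not met
4. excise tax filing 258 days ago vs limit 270 → met
5. employees with server-training certification 6 ≥ 3 → met
6. hours-of-sale posting absent → not met
7. condition 'sells for on-premises consumption' holds; liquor license absent → not met
8. age-verification audit 26 days ago vs limit 30 → met
Not met: 5 of 8

5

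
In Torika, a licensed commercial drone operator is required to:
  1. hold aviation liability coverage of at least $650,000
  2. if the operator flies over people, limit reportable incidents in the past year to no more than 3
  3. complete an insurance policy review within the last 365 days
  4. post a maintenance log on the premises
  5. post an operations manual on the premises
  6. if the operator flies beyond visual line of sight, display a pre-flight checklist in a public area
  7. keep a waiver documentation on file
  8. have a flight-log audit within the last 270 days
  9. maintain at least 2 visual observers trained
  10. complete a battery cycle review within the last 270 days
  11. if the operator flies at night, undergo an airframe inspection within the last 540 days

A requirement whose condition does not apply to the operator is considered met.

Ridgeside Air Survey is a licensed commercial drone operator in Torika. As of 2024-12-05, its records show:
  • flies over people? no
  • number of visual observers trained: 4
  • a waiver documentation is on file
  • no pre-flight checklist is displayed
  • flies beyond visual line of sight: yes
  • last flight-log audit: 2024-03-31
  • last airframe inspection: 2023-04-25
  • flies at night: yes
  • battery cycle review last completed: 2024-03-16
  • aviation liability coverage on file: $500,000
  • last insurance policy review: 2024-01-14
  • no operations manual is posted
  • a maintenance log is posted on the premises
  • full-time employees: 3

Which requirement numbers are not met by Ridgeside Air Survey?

1, 5, 6, 11

1. aviation liability coverage $500,000 < $650,000 → not met
2. condition 'flies over people' does not hold → requirement n/a → met
3. insurance policy review 326 days ago vs limit 365 → met
4. maintenance log present → met
5. operations manual absent → not met
6. condition 'flies beyond visual line of sight' holds; pre-flight checklist absent → not met
7. waiver documentation present → met
8. flight-log audit 249 days ago vs limit 270 → met
9. visual observers trained 4 ≥ 2 → met
10. battery cycle review 264 days ago vs limit 270 → met
11. condition 'flies at night' holds; airframe inspection 590 days ago vs limit 540 → not met
Not met: 1, 5, 6, 11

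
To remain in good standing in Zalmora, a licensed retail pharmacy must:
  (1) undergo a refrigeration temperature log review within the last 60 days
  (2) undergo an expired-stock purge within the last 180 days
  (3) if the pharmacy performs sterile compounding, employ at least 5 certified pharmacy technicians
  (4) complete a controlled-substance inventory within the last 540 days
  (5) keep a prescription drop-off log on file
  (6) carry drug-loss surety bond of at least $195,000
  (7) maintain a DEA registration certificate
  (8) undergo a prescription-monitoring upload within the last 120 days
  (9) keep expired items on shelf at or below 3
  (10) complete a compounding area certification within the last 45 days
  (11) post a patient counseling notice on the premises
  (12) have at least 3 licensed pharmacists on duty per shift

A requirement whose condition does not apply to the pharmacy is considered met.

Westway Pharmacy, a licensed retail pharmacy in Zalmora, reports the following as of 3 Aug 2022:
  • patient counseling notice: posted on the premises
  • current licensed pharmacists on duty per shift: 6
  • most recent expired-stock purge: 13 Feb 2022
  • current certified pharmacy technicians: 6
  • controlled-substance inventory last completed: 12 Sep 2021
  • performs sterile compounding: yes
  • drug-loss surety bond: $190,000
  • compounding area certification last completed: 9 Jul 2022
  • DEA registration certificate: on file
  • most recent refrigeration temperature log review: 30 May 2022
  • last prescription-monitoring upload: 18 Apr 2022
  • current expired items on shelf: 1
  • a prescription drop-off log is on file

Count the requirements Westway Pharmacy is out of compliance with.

1. refrigeration temperature log review 65 days ago vs limit 60 → not met
2. expired-stock purge 171 days ago vs limit 180 → met
3. condition 'performs sterile compounding' holds; certified pharmacy technicians 6 ≥ 5 → met
4. controlled-substance inventory 325 days ago vs limit 540 → met
5. prescription drop-off log present → met
6. drug-loss surety bond $190,000 < $195,000 → not met
7. DEA registration certificate present → met
8. prescription-monitoring upload 107 days ago vs limit 120 → met
9. expired items on shelf 1 ≤ 3 → met
10. compounding area certification 25 days ago vs limit 45 → met
11. patient counseling notice present → met
12. licensed pharmacists on duty per shift 6 ≥ 3 → met
Not met: 2 of 12

2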